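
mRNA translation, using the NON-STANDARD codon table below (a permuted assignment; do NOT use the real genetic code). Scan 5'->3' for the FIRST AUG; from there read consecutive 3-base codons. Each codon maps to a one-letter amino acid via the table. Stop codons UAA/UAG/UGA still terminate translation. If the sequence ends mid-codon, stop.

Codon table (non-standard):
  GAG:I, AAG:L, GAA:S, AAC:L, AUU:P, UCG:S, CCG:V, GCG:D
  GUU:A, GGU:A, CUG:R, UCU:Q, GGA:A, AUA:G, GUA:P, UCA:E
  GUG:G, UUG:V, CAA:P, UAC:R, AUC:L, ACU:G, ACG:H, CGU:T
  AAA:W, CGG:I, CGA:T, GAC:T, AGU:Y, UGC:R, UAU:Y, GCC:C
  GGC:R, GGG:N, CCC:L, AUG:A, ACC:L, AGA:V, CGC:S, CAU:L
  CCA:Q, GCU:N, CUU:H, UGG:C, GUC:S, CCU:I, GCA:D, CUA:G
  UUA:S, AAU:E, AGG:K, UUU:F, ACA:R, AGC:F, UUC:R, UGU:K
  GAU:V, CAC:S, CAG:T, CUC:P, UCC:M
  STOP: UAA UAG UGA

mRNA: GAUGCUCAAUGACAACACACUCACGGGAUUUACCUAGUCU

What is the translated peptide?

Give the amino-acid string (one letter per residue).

start AUG at pos 1
pos 1: AUG -> A; peptide=A
pos 4: CUC -> P; peptide=AP
pos 7: AAU -> E; peptide=APE
pos 10: GAC -> T; peptide=APET
pos 13: AAC -> L; peptide=APETL
pos 16: ACA -> R; peptide=APETLR
pos 19: CUC -> P; peptide=APETLRP
pos 22: ACG -> H; peptide=APETLRPH
pos 25: GGA -> A; peptide=APETLRPHA
pos 28: UUU -> F; peptide=APETLRPHAF
pos 31: ACC -> L; peptide=APETLRPHAFL
pos 34: UAG -> STOP

Answer: APETLRPHAFL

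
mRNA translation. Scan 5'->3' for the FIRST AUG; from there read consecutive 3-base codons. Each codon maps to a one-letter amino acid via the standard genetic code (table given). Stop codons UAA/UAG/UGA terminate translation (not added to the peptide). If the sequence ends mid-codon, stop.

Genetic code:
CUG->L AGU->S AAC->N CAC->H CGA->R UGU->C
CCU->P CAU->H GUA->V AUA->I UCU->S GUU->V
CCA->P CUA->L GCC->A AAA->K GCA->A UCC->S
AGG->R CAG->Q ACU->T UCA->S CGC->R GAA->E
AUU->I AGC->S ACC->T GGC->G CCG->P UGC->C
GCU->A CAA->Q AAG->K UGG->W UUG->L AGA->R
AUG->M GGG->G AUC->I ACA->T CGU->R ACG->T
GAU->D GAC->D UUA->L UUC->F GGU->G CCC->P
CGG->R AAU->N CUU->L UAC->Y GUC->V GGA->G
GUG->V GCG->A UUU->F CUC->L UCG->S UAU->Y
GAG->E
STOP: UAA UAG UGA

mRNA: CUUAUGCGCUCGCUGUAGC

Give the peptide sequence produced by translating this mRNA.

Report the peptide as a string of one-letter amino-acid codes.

Answer: MRSL

Derivation:
start AUG at pos 3
pos 3: AUG -> M; peptide=M
pos 6: CGC -> R; peptide=MR
pos 9: UCG -> S; peptide=MRS
pos 12: CUG -> L; peptide=MRSL
pos 15: UAG -> STOP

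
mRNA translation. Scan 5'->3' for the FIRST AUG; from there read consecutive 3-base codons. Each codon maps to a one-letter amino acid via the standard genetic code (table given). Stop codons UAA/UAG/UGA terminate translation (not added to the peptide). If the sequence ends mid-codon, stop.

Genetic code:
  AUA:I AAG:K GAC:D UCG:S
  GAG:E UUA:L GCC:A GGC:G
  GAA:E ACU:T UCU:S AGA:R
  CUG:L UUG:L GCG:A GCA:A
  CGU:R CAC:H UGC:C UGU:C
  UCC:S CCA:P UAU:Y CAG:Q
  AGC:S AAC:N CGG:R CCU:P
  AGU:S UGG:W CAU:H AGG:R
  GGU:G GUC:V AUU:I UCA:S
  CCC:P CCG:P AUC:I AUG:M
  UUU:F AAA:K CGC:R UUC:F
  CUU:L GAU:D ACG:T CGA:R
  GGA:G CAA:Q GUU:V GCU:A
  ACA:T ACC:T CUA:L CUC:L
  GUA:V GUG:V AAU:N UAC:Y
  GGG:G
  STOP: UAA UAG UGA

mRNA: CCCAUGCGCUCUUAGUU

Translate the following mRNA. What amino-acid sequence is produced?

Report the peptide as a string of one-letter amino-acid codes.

start AUG at pos 3
pos 3: AUG -> M; peptide=M
pos 6: CGC -> R; peptide=MR
pos 9: UCU -> S; peptide=MRS
pos 12: UAG -> STOP

Answer: MRS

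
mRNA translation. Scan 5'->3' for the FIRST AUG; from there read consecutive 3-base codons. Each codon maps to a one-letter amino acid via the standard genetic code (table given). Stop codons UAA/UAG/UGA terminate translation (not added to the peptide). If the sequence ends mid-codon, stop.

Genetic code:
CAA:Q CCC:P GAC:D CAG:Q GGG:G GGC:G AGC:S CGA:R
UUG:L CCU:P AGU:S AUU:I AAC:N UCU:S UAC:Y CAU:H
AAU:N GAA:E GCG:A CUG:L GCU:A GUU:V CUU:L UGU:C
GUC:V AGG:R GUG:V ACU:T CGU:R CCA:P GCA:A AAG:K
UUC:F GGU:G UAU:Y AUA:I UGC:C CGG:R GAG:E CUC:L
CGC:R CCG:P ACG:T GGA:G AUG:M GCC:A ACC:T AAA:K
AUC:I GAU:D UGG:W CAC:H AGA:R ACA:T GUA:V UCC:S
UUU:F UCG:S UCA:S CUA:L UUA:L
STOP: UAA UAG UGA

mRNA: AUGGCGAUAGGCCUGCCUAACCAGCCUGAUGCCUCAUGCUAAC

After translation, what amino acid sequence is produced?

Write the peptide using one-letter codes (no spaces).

start AUG at pos 0
pos 0: AUG -> M; peptide=M
pos 3: GCG -> A; peptide=MA
pos 6: AUA -> I; peptide=MAI
pos 9: GGC -> G; peptide=MAIG
pos 12: CUG -> L; peptide=MAIGL
pos 15: CCU -> P; peptide=MAIGLP
pos 18: AAC -> N; peptide=MAIGLPN
pos 21: CAG -> Q; peptide=MAIGLPNQ
pos 24: CCU -> P; peptide=MAIGLPNQP
pos 27: GAU -> D; peptide=MAIGLPNQPD
pos 30: GCC -> A; peptide=MAIGLPNQPDA
pos 33: UCA -> S; peptide=MAIGLPNQPDAS
pos 36: UGC -> C; peptide=MAIGLPNQPDASC
pos 39: UAA -> STOP

Answer: MAIGLPNQPDASC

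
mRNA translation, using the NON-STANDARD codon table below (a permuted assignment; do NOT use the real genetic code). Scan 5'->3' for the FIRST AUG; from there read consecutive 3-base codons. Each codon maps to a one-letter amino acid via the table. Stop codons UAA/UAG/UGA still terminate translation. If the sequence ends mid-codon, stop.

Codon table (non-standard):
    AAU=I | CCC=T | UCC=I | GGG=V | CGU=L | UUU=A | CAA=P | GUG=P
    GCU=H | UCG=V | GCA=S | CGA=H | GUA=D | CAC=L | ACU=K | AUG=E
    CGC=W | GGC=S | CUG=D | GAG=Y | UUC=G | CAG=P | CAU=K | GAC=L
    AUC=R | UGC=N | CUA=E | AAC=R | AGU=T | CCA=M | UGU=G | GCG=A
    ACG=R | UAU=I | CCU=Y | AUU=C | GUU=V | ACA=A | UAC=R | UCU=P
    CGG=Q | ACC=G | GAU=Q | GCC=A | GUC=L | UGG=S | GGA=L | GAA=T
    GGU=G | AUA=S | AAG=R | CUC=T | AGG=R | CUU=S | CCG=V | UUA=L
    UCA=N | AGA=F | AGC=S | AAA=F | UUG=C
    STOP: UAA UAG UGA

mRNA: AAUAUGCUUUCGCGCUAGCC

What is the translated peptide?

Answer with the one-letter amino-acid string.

Answer: ESVW

Derivation:
start AUG at pos 3
pos 3: AUG -> E; peptide=E
pos 6: CUU -> S; peptide=ES
pos 9: UCG -> V; peptide=ESV
pos 12: CGC -> W; peptide=ESVW
pos 15: UAG -> STOP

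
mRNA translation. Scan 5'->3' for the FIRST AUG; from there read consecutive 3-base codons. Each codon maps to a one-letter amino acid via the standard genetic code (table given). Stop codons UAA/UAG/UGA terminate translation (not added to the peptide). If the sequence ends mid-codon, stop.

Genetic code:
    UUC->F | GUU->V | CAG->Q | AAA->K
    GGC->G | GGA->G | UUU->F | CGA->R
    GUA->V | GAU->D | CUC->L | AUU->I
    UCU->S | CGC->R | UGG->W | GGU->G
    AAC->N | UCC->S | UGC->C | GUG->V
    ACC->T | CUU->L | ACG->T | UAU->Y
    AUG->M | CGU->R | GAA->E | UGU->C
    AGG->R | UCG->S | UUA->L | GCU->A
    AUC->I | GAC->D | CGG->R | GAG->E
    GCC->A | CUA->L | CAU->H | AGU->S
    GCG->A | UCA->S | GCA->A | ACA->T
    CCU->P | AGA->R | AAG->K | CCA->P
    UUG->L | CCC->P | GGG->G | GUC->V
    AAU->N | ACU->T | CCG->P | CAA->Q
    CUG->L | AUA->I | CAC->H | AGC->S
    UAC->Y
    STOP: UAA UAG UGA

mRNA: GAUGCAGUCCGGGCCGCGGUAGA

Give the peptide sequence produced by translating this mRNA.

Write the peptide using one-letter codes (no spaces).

Answer: MQSGPR

Derivation:
start AUG at pos 1
pos 1: AUG -> M; peptide=M
pos 4: CAG -> Q; peptide=MQ
pos 7: UCC -> S; peptide=MQS
pos 10: GGG -> G; peptide=MQSG
pos 13: CCG -> P; peptide=MQSGP
pos 16: CGG -> R; peptide=MQSGPR
pos 19: UAG -> STOP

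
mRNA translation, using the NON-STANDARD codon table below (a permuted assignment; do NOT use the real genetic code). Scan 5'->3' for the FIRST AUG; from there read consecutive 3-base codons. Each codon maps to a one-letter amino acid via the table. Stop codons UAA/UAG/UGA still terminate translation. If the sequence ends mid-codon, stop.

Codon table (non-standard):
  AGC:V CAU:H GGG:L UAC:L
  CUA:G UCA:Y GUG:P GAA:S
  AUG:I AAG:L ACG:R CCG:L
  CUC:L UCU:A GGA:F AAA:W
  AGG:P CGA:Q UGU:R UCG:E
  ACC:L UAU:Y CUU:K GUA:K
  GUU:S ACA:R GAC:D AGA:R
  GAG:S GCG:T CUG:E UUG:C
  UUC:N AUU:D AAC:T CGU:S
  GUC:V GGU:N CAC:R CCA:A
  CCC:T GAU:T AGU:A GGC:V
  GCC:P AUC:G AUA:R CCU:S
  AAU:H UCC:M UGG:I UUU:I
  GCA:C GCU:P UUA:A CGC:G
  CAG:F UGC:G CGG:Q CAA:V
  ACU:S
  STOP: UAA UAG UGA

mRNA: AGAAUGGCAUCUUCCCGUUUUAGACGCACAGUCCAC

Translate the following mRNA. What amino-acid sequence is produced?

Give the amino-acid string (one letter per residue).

Answer: ICAMSIRGRVR

Derivation:
start AUG at pos 3
pos 3: AUG -> I; peptide=I
pos 6: GCA -> C; peptide=IC
pos 9: UCU -> A; peptide=ICA
pos 12: UCC -> M; peptide=ICAM
pos 15: CGU -> S; peptide=ICAMS
pos 18: UUU -> I; peptide=ICAMSI
pos 21: AGA -> R; peptide=ICAMSIR
pos 24: CGC -> G; peptide=ICAMSIRG
pos 27: ACA -> R; peptide=ICAMSIRGR
pos 30: GUC -> V; peptide=ICAMSIRGRV
pos 33: CAC -> R; peptide=ICAMSIRGRVR
pos 36: only 0 nt remain (<3), stop (end of mRNA)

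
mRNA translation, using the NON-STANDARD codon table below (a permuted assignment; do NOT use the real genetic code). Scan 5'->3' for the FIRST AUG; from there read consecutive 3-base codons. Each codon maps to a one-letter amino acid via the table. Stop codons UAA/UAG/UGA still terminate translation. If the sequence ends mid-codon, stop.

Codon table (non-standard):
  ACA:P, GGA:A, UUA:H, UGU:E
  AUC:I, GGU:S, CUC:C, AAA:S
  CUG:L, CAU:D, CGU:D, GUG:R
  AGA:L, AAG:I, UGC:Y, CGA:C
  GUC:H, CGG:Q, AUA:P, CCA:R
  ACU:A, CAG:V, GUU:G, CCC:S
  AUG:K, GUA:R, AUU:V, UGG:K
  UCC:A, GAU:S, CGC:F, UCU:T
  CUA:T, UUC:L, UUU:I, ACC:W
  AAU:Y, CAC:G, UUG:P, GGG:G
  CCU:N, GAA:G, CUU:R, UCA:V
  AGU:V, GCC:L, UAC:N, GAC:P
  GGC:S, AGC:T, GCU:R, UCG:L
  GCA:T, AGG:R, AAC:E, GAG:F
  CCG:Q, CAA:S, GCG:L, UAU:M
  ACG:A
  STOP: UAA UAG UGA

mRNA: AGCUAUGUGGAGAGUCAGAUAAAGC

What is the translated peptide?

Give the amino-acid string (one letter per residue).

Answer: KKLHL

Derivation:
start AUG at pos 4
pos 4: AUG -> K; peptide=K
pos 7: UGG -> K; peptide=KK
pos 10: AGA -> L; peptide=KKL
pos 13: GUC -> H; peptide=KKLH
pos 16: AGA -> L; peptide=KKLHL
pos 19: UAA -> STOP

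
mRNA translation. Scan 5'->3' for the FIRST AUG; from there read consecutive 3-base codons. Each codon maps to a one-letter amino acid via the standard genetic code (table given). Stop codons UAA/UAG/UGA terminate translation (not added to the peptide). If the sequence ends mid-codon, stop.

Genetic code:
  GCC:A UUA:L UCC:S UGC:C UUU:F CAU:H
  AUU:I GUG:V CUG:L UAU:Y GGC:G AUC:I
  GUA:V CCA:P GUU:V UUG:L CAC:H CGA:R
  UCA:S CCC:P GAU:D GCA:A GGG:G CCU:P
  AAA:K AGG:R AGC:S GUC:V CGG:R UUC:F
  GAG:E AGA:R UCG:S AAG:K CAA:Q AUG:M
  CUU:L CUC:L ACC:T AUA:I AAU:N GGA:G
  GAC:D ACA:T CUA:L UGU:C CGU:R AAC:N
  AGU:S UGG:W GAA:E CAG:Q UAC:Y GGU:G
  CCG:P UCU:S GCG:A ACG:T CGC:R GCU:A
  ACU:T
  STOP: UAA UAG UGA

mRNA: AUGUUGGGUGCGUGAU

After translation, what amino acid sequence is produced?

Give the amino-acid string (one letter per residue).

Answer: MLGA

Derivation:
start AUG at pos 0
pos 0: AUG -> M; peptide=M
pos 3: UUG -> L; peptide=ML
pos 6: GGU -> G; peptide=MLG
pos 9: GCG -> A; peptide=MLGA
pos 12: UGA -> STOP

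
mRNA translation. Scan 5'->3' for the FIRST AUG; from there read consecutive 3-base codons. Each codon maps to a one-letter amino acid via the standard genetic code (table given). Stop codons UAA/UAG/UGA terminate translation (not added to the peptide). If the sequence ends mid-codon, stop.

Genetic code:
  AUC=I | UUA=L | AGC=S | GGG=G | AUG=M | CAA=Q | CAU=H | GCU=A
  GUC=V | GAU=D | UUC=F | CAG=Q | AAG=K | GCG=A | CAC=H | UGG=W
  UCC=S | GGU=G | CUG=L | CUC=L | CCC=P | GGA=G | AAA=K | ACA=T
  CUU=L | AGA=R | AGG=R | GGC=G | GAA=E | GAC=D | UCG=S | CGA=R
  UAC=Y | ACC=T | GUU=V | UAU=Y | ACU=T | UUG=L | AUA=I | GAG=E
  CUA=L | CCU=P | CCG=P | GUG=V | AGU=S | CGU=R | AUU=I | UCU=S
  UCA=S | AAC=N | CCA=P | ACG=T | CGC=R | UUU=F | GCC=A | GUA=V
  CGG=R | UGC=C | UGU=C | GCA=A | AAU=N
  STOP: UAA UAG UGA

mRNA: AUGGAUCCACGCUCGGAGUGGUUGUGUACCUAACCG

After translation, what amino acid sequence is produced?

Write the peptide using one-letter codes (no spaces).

start AUG at pos 0
pos 0: AUG -> M; peptide=M
pos 3: GAU -> D; peptide=MD
pos 6: CCA -> P; peptide=MDP
pos 9: CGC -> R; peptide=MDPR
pos 12: UCG -> S; peptide=MDPRS
pos 15: GAG -> E; peptide=MDPRSE
pos 18: UGG -> W; peptide=MDPRSEW
pos 21: UUG -> L; peptide=MDPRSEWL
pos 24: UGU -> C; peptide=MDPRSEWLC
pos 27: ACC -> T; peptide=MDPRSEWLCT
pos 30: UAA -> STOP

Answer: MDPRSEWLCT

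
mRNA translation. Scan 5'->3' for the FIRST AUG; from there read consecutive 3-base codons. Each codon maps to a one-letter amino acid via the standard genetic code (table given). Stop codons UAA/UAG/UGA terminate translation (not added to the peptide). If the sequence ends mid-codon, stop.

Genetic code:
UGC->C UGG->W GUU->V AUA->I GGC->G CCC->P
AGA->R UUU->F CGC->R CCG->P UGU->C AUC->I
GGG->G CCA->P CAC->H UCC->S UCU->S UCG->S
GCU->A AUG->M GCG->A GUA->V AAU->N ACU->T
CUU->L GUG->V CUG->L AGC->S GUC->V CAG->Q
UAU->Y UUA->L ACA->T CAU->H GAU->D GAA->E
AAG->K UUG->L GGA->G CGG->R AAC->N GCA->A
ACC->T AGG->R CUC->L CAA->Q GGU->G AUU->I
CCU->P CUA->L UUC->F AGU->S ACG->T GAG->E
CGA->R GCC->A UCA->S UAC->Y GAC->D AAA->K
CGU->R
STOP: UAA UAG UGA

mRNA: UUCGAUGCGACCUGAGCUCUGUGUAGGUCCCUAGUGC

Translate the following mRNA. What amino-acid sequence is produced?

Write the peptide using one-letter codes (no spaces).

start AUG at pos 4
pos 4: AUG -> M; peptide=M
pos 7: CGA -> R; peptide=MR
pos 10: CCU -> P; peptide=MRP
pos 13: GAG -> E; peptide=MRPE
pos 16: CUC -> L; peptide=MRPEL
pos 19: UGU -> C; peptide=MRPELC
pos 22: GUA -> V; peptide=MRPELCV
pos 25: GGU -> G; peptide=MRPELCVG
pos 28: CCC -> P; peptide=MRPELCVGP
pos 31: UAG -> STOP

Answer: MRPELCVGP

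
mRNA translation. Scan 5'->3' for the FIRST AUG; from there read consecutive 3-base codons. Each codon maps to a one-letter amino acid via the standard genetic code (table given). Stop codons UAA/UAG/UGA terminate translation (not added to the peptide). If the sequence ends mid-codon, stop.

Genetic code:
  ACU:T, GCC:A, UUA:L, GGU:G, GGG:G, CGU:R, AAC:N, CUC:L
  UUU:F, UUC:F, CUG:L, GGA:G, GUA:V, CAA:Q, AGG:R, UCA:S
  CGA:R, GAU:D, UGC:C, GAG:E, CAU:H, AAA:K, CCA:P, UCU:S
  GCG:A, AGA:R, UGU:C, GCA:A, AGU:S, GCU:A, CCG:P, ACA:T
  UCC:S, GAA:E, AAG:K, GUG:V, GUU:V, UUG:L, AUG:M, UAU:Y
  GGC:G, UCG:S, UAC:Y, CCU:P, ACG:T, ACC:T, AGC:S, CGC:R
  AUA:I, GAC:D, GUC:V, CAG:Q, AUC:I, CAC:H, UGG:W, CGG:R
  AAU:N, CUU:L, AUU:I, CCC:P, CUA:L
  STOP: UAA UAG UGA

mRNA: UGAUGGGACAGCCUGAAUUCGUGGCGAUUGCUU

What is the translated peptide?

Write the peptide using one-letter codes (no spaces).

Answer: MGQPEFVAIA

Derivation:
start AUG at pos 2
pos 2: AUG -> M; peptide=M
pos 5: GGA -> G; peptide=MG
pos 8: CAG -> Q; peptide=MGQ
pos 11: CCU -> P; peptide=MGQP
pos 14: GAA -> E; peptide=MGQPE
pos 17: UUC -> F; peptide=MGQPEF
pos 20: GUG -> V; peptide=MGQPEFV
pos 23: GCG -> A; peptide=MGQPEFVA
pos 26: AUU -> I; peptide=MGQPEFVAI
pos 29: GCU -> A; peptide=MGQPEFVAIA
pos 32: only 1 nt remain (<3), stop (end of mRNA)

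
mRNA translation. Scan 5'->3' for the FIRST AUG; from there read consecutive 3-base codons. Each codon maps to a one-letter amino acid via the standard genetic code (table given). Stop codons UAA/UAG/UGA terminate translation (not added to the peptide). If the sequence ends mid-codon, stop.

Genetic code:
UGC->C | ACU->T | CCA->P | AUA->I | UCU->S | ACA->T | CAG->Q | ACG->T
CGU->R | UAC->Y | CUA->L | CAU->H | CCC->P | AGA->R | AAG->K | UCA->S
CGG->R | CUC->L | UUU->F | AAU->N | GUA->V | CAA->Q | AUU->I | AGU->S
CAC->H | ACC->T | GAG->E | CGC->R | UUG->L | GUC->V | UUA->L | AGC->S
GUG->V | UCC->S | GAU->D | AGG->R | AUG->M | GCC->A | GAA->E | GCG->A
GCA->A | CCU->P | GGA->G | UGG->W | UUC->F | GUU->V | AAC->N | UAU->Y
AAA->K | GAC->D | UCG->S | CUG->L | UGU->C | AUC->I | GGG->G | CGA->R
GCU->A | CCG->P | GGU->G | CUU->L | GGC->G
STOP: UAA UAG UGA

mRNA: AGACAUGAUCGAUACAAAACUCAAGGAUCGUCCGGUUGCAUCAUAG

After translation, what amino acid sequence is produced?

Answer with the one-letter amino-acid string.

start AUG at pos 4
pos 4: AUG -> M; peptide=M
pos 7: AUC -> I; peptide=MI
pos 10: GAU -> D; peptide=MID
pos 13: ACA -> T; peptide=MIDT
pos 16: AAA -> K; peptide=MIDTK
pos 19: CUC -> L; peptide=MIDTKL
pos 22: AAG -> K; peptide=MIDTKLK
pos 25: GAU -> D; peptide=MIDTKLKD
pos 28: CGU -> R; peptide=MIDTKLKDR
pos 31: CCG -> P; peptide=MIDTKLKDRP
pos 34: GUU -> V; peptide=MIDTKLKDRPV
pos 37: GCA -> A; peptide=MIDTKLKDRPVA
pos 40: UCA -> S; peptide=MIDTKLKDRPVAS
pos 43: UAG -> STOP

Answer: MIDTKLKDRPVAS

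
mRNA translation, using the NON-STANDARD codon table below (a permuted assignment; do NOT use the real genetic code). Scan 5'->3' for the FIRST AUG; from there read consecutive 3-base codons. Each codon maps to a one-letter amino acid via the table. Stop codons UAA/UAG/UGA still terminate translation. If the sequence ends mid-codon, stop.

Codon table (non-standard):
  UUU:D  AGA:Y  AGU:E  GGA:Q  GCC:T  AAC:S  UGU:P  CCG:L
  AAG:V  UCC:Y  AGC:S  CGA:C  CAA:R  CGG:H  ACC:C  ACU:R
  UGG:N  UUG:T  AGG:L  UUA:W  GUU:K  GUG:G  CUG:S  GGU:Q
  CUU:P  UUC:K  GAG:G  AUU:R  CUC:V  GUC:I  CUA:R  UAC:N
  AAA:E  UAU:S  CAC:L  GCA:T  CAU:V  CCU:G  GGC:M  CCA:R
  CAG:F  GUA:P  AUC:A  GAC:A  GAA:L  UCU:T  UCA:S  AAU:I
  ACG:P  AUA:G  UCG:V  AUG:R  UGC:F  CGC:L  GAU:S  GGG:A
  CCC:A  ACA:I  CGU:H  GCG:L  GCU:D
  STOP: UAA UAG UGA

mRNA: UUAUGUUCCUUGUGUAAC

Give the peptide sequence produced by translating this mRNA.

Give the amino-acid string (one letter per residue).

Answer: RKPG

Derivation:
start AUG at pos 2
pos 2: AUG -> R; peptide=R
pos 5: UUC -> K; peptide=RK
pos 8: CUU -> P; peptide=RKP
pos 11: GUG -> G; peptide=RKPG
pos 14: UAA -> STOP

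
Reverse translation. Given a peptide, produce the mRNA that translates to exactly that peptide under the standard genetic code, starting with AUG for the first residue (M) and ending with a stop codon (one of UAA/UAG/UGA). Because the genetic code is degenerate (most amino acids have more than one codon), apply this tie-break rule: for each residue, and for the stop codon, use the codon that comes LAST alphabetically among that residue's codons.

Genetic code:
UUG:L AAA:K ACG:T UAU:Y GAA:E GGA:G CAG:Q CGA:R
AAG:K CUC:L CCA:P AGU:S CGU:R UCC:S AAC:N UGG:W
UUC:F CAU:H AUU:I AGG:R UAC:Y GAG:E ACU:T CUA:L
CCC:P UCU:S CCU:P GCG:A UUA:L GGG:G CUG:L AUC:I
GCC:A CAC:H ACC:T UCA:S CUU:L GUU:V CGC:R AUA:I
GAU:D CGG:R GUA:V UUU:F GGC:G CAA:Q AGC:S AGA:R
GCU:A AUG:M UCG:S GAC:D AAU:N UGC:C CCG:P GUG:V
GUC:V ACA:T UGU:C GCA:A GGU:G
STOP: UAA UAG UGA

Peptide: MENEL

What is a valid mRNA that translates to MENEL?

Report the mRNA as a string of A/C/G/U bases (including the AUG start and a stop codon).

residue 1: M -> AUG (start codon)
residue 2: E codons sorted = GAA,GAG -> pick last = GAG
residue 3: N codons sorted = AAC,AAU -> pick last = AAU
residue 4: E codons sorted = GAA,GAG -> pick last = GAG
residue 5: L codons sorted = CUA,CUC,CUG,CUU,UUA,UUG -> pick last = UUG
terminator: stop codons sorted = UAA,UAG,UGA -> pick last = UGA

Answer: mRNA: AUGGAGAAUGAGUUGUGA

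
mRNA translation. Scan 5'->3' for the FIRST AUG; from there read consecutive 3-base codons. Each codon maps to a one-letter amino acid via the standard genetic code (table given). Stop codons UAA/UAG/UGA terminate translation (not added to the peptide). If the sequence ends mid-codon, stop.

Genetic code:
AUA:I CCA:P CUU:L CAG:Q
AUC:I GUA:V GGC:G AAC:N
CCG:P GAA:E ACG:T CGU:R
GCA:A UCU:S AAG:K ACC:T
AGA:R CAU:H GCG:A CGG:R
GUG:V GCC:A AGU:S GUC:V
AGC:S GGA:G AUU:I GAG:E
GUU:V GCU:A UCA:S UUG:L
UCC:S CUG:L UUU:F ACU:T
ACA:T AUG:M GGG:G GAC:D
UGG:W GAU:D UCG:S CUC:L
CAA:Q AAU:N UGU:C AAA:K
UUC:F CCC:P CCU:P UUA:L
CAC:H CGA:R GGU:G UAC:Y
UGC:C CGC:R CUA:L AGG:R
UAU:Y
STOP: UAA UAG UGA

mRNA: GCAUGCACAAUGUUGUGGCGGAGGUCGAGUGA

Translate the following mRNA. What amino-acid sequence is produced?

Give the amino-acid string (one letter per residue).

start AUG at pos 2
pos 2: AUG -> M; peptide=M
pos 5: CAC -> H; peptide=MH
pos 8: AAU -> N; peptide=MHN
pos 11: GUU -> V; peptide=MHNV
pos 14: GUG -> V; peptide=MHNVV
pos 17: GCG -> A; peptide=MHNVVA
pos 20: GAG -> E; peptide=MHNVVAE
pos 23: GUC -> V; peptide=MHNVVAEV
pos 26: GAG -> E; peptide=MHNVVAEVE
pos 29: UGA -> STOP

Answer: MHNVVAEVE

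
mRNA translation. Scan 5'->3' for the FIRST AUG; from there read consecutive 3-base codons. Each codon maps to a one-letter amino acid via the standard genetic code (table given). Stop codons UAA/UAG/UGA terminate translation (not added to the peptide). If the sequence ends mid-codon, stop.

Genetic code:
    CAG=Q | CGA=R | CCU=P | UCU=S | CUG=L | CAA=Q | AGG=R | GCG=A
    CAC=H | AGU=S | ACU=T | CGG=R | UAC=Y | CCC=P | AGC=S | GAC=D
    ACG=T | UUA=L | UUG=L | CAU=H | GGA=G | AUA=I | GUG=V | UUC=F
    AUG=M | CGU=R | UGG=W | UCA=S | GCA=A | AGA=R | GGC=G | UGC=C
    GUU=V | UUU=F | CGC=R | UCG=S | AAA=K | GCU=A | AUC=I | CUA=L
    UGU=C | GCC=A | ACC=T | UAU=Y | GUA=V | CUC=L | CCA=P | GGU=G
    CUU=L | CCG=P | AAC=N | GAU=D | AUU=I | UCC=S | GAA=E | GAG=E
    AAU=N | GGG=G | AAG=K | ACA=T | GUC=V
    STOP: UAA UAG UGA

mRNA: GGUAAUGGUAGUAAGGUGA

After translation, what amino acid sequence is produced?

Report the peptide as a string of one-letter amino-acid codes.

start AUG at pos 4
pos 4: AUG -> M; peptide=M
pos 7: GUA -> V; peptide=MV
pos 10: GUA -> V; peptide=MVV
pos 13: AGG -> R; peptide=MVVR
pos 16: UGA -> STOP

Answer: MVVR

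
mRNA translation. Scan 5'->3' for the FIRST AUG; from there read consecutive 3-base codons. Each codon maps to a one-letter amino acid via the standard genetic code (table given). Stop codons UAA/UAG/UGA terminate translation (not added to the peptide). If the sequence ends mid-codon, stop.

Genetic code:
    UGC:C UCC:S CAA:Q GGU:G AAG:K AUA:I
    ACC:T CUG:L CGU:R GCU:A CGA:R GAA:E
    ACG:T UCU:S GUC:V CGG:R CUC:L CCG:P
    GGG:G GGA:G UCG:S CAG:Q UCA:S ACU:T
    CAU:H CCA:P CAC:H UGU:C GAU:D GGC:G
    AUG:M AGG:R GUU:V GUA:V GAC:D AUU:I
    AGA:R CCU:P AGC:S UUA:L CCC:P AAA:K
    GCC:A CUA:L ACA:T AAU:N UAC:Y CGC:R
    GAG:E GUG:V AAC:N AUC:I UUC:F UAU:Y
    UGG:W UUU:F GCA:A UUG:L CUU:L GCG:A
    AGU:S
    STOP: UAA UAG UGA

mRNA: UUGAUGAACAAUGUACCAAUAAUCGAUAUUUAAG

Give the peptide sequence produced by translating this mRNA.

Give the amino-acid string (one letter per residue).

start AUG at pos 3
pos 3: AUG -> M; peptide=M
pos 6: AAC -> N; peptide=MN
pos 9: AAU -> N; peptide=MNN
pos 12: GUA -> V; peptide=MNNV
pos 15: CCA -> P; peptide=MNNVP
pos 18: AUA -> I; peptide=MNNVPI
pos 21: AUC -> I; peptide=MNNVPII
pos 24: GAU -> D; peptide=MNNVPIID
pos 27: AUU -> I; peptide=MNNVPIIDI
pos 30: UAA -> STOP

Answer: MNNVPIIDI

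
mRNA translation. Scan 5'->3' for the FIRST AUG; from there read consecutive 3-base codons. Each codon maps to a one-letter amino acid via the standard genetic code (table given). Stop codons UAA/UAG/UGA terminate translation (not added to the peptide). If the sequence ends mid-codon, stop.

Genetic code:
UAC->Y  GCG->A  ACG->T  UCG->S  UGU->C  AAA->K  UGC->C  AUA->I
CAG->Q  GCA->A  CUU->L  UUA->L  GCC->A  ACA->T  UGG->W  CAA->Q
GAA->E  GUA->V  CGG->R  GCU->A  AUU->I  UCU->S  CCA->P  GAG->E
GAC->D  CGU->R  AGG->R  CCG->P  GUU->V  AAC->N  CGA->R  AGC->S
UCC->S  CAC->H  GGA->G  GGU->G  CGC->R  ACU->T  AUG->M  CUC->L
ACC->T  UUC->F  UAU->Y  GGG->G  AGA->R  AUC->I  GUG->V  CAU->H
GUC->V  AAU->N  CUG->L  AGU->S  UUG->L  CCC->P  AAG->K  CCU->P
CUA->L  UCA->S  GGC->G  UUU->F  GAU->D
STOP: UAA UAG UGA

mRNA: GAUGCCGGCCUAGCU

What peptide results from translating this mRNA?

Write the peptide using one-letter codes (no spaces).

start AUG at pos 1
pos 1: AUG -> M; peptide=M
pos 4: CCG -> P; peptide=MP
pos 7: GCC -> A; peptide=MPA
pos 10: UAG -> STOP

Answer: MPA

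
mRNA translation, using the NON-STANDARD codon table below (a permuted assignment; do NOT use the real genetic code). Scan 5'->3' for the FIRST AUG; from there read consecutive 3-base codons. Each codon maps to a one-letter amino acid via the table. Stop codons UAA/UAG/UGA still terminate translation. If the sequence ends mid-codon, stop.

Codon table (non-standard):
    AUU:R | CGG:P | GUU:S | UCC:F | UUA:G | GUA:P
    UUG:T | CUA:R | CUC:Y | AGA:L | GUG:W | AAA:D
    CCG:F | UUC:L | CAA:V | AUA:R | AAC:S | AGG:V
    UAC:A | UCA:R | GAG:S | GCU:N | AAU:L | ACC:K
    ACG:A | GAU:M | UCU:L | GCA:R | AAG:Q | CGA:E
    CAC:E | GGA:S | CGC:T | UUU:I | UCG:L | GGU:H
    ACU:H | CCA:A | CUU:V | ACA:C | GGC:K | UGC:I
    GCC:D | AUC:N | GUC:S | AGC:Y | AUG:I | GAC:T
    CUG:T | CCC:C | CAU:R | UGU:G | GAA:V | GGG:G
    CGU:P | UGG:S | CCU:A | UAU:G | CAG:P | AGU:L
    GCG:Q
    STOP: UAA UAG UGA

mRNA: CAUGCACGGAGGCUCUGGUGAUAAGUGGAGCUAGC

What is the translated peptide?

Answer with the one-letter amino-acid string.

Answer: IESKLHMQSY

Derivation:
start AUG at pos 1
pos 1: AUG -> I; peptide=I
pos 4: CAC -> E; peptide=IE
pos 7: GGA -> S; peptide=IES
pos 10: GGC -> K; peptide=IESK
pos 13: UCU -> L; peptide=IESKL
pos 16: GGU -> H; peptide=IESKLH
pos 19: GAU -> M; peptide=IESKLHM
pos 22: AAG -> Q; peptide=IESKLHMQ
pos 25: UGG -> S; peptide=IESKLHMQS
pos 28: AGC -> Y; peptide=IESKLHMQSY
pos 31: UAG -> STOP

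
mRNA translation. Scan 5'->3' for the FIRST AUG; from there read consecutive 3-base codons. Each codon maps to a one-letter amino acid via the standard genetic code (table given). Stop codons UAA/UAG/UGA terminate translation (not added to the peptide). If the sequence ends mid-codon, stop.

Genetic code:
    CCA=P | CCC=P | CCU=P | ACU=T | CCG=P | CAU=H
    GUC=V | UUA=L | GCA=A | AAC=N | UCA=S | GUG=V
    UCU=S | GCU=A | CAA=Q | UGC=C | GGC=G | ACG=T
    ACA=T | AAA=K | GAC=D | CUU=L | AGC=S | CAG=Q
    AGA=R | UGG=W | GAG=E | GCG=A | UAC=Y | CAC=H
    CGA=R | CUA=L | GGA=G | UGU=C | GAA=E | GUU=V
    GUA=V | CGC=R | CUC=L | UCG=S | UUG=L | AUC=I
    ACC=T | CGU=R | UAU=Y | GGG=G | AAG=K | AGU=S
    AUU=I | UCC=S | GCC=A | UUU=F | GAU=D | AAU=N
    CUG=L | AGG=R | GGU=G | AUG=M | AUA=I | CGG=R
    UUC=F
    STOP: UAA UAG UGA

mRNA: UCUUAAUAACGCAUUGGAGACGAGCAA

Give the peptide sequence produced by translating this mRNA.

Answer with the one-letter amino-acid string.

Answer: (empty: no AUG start codon)

Derivation:
no AUG start codon found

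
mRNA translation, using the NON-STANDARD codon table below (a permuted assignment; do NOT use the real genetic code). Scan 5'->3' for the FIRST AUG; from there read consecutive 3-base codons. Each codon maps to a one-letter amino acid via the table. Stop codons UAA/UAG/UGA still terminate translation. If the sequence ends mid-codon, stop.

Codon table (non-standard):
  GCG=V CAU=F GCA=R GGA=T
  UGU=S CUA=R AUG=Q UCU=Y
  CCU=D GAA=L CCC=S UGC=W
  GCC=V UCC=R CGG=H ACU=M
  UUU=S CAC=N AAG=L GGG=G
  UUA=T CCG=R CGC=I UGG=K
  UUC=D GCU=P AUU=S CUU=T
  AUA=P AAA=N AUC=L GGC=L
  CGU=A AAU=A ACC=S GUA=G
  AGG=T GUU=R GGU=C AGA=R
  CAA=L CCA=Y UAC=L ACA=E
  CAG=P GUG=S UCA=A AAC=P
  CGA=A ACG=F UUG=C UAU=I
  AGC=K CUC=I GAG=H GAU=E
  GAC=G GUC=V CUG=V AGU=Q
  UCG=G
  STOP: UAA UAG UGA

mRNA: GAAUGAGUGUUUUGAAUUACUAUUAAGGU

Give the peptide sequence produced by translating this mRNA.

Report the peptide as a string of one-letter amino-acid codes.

start AUG at pos 2
pos 2: AUG -> Q; peptide=Q
pos 5: AGU -> Q; peptide=QQ
pos 8: GUU -> R; peptide=QQR
pos 11: UUG -> C; peptide=QQRC
pos 14: AAU -> A; peptide=QQRCA
pos 17: UAC -> L; peptide=QQRCAL
pos 20: UAU -> I; peptide=QQRCALI
pos 23: UAA -> STOP

Answer: QQRCALI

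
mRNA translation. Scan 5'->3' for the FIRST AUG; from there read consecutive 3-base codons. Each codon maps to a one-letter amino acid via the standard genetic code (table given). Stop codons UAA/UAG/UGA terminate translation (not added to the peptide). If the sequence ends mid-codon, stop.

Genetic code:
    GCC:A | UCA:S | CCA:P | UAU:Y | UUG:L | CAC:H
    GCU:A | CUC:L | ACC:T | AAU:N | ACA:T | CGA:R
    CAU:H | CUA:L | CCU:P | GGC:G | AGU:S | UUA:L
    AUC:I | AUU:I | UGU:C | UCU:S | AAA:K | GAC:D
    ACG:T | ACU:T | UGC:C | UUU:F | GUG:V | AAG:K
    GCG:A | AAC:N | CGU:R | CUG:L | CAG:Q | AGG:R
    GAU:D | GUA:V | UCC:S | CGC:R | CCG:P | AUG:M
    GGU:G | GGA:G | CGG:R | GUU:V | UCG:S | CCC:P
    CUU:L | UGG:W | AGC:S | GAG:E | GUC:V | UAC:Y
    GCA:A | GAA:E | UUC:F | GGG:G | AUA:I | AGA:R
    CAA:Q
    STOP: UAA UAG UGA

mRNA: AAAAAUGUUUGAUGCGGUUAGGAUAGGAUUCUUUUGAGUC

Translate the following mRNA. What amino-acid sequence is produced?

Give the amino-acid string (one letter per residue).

Answer: MFDAVRIGFF

Derivation:
start AUG at pos 4
pos 4: AUG -> M; peptide=M
pos 7: UUU -> F; peptide=MF
pos 10: GAU -> D; peptide=MFD
pos 13: GCG -> A; peptide=MFDA
pos 16: GUU -> V; peptide=MFDAV
pos 19: AGG -> R; peptide=MFDAVR
pos 22: AUA -> I; peptide=MFDAVRI
pos 25: GGA -> G; peptide=MFDAVRIG
pos 28: UUC -> F; peptide=MFDAVRIGF
pos 31: UUU -> F; peptide=MFDAVRIGFF
pos 34: UGA -> STOP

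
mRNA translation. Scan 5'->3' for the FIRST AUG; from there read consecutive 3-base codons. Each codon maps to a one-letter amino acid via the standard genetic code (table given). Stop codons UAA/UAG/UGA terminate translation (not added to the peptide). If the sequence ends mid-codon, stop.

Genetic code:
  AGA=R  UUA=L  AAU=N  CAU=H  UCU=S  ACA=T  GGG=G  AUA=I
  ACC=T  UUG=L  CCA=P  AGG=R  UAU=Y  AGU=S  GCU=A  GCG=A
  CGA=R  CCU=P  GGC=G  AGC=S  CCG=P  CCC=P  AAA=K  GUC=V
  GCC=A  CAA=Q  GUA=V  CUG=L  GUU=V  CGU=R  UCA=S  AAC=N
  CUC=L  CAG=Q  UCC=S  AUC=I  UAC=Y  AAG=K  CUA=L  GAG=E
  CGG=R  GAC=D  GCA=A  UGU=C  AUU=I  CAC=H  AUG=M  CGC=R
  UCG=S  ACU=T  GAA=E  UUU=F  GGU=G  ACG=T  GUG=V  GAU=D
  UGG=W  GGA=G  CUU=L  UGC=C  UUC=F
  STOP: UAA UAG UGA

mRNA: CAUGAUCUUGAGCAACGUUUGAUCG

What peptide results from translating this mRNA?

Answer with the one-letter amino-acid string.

Answer: MILSNV

Derivation:
start AUG at pos 1
pos 1: AUG -> M; peptide=M
pos 4: AUC -> I; peptide=MI
pos 7: UUG -> L; peptide=MIL
pos 10: AGC -> S; peptide=MILS
pos 13: AAC -> N; peptide=MILSN
pos 16: GUU -> V; peptide=MILSNV
pos 19: UGA -> STOP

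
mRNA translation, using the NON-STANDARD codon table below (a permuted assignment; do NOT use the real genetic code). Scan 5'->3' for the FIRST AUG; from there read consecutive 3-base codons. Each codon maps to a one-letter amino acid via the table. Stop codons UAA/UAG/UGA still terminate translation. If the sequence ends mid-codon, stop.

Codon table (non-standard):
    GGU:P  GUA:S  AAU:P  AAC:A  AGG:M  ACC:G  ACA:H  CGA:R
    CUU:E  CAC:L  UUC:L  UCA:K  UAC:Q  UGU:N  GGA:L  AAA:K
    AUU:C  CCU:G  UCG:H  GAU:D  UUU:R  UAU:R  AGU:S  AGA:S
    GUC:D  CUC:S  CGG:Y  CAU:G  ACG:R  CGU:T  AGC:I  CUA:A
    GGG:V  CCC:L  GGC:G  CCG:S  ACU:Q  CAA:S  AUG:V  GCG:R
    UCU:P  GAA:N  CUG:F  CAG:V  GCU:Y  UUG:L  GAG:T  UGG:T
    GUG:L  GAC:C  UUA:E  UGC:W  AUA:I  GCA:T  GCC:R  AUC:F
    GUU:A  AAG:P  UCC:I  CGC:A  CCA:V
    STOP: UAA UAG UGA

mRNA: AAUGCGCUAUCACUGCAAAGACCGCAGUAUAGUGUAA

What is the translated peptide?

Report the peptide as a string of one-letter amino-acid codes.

Answer: VARLWKCASIL

Derivation:
start AUG at pos 1
pos 1: AUG -> V; peptide=V
pos 4: CGC -> A; peptide=VA
pos 7: UAU -> R; peptide=VAR
pos 10: CAC -> L; peptide=VARL
pos 13: UGC -> W; peptide=VARLW
pos 16: AAA -> K; peptide=VARLWK
pos 19: GAC -> C; peptide=VARLWKC
pos 22: CGC -> A; peptide=VARLWKCA
pos 25: AGU -> S; peptide=VARLWKCAS
pos 28: AUA -> I; peptide=VARLWKCASI
pos 31: GUG -> L; peptide=VARLWKCASIL
pos 34: UAA -> STOP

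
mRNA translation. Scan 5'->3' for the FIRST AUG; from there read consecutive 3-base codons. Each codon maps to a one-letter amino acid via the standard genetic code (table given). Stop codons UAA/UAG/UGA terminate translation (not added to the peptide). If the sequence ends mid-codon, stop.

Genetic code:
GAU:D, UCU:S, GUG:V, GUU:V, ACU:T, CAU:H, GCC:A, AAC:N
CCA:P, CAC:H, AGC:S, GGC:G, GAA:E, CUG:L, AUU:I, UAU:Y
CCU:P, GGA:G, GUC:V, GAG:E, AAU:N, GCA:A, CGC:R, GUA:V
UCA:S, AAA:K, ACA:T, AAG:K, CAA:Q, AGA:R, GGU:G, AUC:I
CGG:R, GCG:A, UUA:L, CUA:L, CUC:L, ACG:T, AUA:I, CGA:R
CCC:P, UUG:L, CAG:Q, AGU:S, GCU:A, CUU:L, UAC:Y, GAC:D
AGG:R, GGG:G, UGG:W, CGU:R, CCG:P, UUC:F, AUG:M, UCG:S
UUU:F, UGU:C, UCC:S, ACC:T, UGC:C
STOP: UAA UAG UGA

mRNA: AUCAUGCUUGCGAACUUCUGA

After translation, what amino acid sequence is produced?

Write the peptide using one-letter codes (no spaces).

Answer: MLANF

Derivation:
start AUG at pos 3
pos 3: AUG -> M; peptide=M
pos 6: CUU -> L; peptide=ML
pos 9: GCG -> A; peptide=MLA
pos 12: AAC -> N; peptide=MLAN
pos 15: UUC -> F; peptide=MLANF
pos 18: UGA -> STOP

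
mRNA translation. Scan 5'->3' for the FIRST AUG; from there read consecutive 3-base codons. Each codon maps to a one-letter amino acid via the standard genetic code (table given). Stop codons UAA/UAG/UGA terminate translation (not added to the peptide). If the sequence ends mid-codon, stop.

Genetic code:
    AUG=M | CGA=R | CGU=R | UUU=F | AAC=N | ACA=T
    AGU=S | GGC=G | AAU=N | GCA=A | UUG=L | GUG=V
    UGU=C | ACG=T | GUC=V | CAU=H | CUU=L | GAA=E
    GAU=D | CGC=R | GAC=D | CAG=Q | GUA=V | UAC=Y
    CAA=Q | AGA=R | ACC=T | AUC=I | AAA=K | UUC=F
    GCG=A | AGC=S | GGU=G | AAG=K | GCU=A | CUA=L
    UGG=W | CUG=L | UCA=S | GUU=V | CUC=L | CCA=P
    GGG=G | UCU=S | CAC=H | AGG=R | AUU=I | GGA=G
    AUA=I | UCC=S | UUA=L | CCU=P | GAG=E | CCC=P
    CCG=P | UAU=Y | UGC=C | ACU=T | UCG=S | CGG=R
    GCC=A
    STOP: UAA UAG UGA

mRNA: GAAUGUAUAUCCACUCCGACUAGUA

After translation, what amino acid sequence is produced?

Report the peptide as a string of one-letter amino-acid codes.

Answer: MYIHSD

Derivation:
start AUG at pos 2
pos 2: AUG -> M; peptide=M
pos 5: UAU -> Y; peptide=MY
pos 8: AUC -> I; peptide=MYI
pos 11: CAC -> H; peptide=MYIH
pos 14: UCC -> S; peptide=MYIHS
pos 17: GAC -> D; peptide=MYIHSD
pos 20: UAG -> STOP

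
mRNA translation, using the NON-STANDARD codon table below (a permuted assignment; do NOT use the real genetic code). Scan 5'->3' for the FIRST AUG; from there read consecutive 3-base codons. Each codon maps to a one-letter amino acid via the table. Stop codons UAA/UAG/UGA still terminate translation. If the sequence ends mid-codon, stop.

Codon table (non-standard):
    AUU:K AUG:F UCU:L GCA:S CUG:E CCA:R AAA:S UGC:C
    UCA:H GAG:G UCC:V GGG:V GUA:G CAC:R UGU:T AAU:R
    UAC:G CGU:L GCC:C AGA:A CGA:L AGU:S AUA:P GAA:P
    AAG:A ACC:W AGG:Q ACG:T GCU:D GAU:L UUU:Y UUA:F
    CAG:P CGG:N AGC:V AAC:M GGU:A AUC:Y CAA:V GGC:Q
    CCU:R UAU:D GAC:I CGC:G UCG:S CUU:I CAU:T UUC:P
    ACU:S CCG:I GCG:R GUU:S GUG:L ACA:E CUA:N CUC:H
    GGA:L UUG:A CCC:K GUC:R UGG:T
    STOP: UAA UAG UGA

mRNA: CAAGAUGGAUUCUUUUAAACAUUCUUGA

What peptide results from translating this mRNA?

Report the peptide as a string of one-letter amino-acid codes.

start AUG at pos 4
pos 4: AUG -> F; peptide=F
pos 7: GAU -> L; peptide=FL
pos 10: UCU -> L; peptide=FLL
pos 13: UUU -> Y; peptide=FLLY
pos 16: AAA -> S; peptide=FLLYS
pos 19: CAU -> T; peptide=FLLYST
pos 22: UCU -> L; peptide=FLLYSTL
pos 25: UGA -> STOP

Answer: FLLYSTL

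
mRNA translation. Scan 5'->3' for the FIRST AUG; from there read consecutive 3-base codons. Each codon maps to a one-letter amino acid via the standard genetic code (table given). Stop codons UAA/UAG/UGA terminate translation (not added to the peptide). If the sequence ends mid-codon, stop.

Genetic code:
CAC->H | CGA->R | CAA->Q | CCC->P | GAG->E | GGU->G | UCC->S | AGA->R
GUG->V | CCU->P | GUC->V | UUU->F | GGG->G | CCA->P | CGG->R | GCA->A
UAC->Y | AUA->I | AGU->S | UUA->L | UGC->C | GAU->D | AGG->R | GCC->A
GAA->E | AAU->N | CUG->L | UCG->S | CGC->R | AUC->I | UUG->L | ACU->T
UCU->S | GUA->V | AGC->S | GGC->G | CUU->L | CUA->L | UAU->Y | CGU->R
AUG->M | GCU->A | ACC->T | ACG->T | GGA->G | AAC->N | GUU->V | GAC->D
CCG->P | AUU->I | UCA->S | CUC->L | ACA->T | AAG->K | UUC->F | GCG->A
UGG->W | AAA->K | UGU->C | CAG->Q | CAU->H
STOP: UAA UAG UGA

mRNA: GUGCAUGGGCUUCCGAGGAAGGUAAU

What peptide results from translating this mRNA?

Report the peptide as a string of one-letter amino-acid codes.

Answer: MGFRGR

Derivation:
start AUG at pos 4
pos 4: AUG -> M; peptide=M
pos 7: GGC -> G; peptide=MG
pos 10: UUC -> F; peptide=MGF
pos 13: CGA -> R; peptide=MGFR
pos 16: GGA -> G; peptide=MGFRG
pos 19: AGG -> R; peptide=MGFRGR
pos 22: UAA -> STOP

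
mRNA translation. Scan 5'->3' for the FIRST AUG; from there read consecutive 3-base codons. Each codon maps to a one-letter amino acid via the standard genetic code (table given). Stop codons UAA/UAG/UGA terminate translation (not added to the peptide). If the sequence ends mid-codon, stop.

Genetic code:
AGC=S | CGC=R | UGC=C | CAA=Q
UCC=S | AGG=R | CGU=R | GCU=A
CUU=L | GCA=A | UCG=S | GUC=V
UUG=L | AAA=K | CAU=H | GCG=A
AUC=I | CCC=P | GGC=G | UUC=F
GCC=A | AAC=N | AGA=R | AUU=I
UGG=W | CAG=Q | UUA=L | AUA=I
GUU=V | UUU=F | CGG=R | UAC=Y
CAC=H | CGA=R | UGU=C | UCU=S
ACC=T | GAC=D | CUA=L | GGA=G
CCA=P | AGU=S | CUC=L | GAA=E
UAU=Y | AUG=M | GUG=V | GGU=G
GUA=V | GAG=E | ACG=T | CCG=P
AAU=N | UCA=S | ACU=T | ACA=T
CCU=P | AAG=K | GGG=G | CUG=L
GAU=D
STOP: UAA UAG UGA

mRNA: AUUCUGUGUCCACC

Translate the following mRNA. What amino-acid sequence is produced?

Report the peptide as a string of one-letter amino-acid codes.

Answer: (empty: no AUG start codon)

Derivation:
no AUG start codon found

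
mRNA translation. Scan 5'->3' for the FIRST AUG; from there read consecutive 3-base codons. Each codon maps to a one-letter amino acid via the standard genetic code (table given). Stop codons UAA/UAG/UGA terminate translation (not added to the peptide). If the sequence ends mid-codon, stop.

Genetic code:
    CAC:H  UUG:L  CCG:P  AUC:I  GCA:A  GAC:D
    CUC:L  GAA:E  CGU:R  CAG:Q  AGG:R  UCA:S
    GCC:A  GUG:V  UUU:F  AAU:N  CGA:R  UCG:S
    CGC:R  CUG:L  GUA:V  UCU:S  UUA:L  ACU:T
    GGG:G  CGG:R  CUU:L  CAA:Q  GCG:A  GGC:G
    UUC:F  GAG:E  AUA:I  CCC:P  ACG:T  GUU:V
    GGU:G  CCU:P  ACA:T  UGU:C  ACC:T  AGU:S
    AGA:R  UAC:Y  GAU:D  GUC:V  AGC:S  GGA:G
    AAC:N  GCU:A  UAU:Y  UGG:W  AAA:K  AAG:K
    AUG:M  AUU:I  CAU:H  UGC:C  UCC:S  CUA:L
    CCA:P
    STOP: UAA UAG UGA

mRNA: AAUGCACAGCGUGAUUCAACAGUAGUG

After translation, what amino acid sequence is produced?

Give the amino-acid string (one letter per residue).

start AUG at pos 1
pos 1: AUG -> M; peptide=M
pos 4: CAC -> H; peptide=MH
pos 7: AGC -> S; peptide=MHS
pos 10: GUG -> V; peptide=MHSV
pos 13: AUU -> I; peptide=MHSVI
pos 16: CAA -> Q; peptide=MHSVIQ
pos 19: CAG -> Q; peptide=MHSVIQQ
pos 22: UAG -> STOP

Answer: MHSVIQQ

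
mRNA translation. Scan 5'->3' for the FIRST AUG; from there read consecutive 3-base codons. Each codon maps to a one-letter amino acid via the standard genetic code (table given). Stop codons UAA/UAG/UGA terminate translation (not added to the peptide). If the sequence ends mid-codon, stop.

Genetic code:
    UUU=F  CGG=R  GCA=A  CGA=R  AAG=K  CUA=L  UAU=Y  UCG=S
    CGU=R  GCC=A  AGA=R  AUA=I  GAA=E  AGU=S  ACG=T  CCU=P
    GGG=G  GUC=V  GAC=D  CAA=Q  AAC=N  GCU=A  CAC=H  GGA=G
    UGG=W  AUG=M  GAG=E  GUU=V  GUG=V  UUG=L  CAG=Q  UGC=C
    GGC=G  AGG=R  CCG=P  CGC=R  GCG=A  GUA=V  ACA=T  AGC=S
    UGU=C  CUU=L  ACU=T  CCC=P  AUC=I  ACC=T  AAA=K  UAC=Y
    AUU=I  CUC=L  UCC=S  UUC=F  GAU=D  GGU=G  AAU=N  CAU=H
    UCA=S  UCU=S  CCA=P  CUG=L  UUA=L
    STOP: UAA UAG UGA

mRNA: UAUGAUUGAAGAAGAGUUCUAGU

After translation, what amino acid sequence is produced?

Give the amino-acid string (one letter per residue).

Answer: MIEEEF

Derivation:
start AUG at pos 1
pos 1: AUG -> M; peptide=M
pos 4: AUU -> I; peptide=MI
pos 7: GAA -> E; peptide=MIE
pos 10: GAA -> E; peptide=MIEE
pos 13: GAG -> E; peptide=MIEEE
pos 16: UUC -> F; peptide=MIEEEF
pos 19: UAG -> STOP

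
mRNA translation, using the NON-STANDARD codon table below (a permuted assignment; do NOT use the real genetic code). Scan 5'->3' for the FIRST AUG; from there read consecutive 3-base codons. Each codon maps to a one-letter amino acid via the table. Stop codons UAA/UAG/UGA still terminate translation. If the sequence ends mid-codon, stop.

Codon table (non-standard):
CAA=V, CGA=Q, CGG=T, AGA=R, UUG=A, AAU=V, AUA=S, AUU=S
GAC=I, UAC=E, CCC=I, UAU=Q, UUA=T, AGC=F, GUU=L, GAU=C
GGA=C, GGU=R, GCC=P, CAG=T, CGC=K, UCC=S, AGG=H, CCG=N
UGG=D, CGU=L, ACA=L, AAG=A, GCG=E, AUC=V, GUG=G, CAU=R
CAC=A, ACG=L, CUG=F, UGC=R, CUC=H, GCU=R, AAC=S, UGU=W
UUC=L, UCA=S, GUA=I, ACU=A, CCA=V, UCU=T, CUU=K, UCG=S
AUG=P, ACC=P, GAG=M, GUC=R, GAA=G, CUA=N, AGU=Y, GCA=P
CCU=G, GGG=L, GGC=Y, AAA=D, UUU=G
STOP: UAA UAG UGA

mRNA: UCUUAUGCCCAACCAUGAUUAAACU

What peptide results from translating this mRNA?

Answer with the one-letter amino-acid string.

start AUG at pos 4
pos 4: AUG -> P; peptide=P
pos 7: CCC -> I; peptide=PI
pos 10: AAC -> S; peptide=PIS
pos 13: CAU -> R; peptide=PISR
pos 16: GAU -> C; peptide=PISRC
pos 19: UAA -> STOP

Answer: PISRC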